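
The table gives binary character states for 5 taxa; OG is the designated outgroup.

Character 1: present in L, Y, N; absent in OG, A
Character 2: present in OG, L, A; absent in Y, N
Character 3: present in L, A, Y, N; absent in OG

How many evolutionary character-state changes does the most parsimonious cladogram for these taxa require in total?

3

Character polarity is set by the outgroup: the derived state is whichever differs from the outgroup's state, so for Character 2 the derived state is 'absent', and for the remaining characters it is 'present'.
Only L, N, and Y show the derived state 'present' for Character 1, supporting them as a clade.
Character 2: derived state 'absent' in N and Y only — synapomorphy for {N, Y}.
Character 3 (derived state 'present') is shared by all ingroup taxa — unites the whole ingroup.
Most parsimonious ingroup topology: ((L,(Y,N)),A).
Changes per character on this tree: Character 1: 1; Character 2: 1; Character 3: 1.
Total = 3.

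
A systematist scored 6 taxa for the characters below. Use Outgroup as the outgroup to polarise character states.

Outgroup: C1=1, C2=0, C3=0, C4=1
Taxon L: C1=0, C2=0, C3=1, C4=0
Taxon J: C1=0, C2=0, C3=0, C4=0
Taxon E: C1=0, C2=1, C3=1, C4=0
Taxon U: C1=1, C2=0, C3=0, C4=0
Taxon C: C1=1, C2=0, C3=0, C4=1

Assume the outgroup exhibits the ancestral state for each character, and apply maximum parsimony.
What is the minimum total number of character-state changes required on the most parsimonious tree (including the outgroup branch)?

4

Character polarity is set by the outgroup: the derived state is whichever differs from the outgroup's state, so for C1, C4 the derived state is '0', and for the remaining characters it is '1'.
C1: derived state '0' in Taxon E, Taxon J, and Taxon L only — synapomorphy for {Taxon E, Taxon J, Taxon L}.
C2 (derived state '1') is unique to Taxon E (autapomorphy; uninformative for grouping).
C3 (derived state '1') is shared by Taxon E and Taxon L — a synapomorphy uniting that clade.
C4 (derived state '0') is shared by Taxon E, Taxon J, Taxon L, and Taxon U — a synapomorphy uniting that clade.
Most parsimonious ingroup topology: ((((Taxon L,Taxon E),Taxon J),Taxon U),Taxon C).
Changes per character on this tree: C1: 1; C2: 1; C3: 1; C4: 1.
Total = 4.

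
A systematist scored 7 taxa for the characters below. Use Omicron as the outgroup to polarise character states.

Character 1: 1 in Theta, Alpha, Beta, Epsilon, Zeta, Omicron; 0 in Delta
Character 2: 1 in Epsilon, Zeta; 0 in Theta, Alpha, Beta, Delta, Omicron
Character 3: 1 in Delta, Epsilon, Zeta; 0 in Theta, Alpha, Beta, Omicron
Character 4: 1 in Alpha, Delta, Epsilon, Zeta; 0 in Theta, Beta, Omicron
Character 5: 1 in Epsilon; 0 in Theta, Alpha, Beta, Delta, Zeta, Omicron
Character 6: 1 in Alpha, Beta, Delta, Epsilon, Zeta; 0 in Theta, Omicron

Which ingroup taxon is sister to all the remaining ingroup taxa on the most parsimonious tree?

Theta

Character polarity is set by the outgroup: the derived state is whichever differs from the outgroup's state, so for Character 1 the derived state is '0', and for the remaining characters it is '1'.
Character 1 (derived state '0') is unique to Delta (autapomorphy; uninformative for grouping).
Character 2: derived state '1' in Epsilon and Zeta only — synapomorphy for {Epsilon, Zeta}.
Only Delta, Epsilon, and Zeta show the derived state '1' for Character 3, supporting them as a clade.
Character 4 (derived state '1') is shared by Alpha, Delta, Epsilon, and Zeta — a synapomorphy uniting that clade.
Character 5: derived state '1' in Epsilon only — an autapomorphy, so it tells us nothing about relationships among taxa.
Only Alpha, Beta, Delta, Epsilon, and Zeta show the derived state '1' for Character 6, supporting them as a clade.
Most parsimonious ingroup topology: ((((Delta,(Epsilon,Zeta)),Alpha),Beta),Theta).
Theta is sister to the clade containing all other ingroup taxa, so it is the earliest-diverging (most basal) ingroup lineage.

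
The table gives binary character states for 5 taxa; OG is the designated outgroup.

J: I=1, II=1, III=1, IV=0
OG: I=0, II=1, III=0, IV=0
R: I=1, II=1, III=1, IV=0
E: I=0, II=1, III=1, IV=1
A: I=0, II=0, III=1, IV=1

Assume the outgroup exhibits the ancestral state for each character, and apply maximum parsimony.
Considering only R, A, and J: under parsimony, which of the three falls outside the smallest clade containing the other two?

A

Character polarity is set by the outgroup: the derived state is whichever differs from the outgroup's state, so for II the derived state is '0', and for the remaining characters it is '1'.
Only J and R show the derived state '1' for I, supporting them as a clade.
II (derived state '0') is unique to A (autapomorphy; uninformative for grouping).
All ingroup taxa share the derived state '1' for III; it defines the ingroup but does not resolve relationships within it.
Only A and E show the derived state '1' for IV, supporting them as a clade.
Most parsimonious ingroup topology: ((R,J),(A,E)).
J and R share a more recent common ancestor with each other than either does with A, so A is the least closely related of the three.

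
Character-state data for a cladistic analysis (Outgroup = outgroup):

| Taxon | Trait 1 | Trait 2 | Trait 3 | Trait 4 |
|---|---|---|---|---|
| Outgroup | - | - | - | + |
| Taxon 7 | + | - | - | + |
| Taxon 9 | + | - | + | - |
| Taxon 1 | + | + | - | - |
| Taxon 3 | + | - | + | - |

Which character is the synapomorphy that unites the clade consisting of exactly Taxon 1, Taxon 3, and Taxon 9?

Character polarity is set by the outgroup: the derived state is whichever differs from the outgroup's state, so for Trait 4 the derived state is '-', and for the remaining characters it is '+'.
Trait 1 (derived state '+') is shared by all ingroup taxa — unites the whole ingroup.
Trait 2 (derived state '+') is unique to Taxon 1 (autapomorphy; uninformative for grouping).
Trait 3: derived state '+' in Taxon 3 and Taxon 9 only — synapomorphy for {Taxon 3, Taxon 9}.
Trait 4: derived state '-' in Taxon 1, Taxon 3, and Taxon 9 only — synapomorphy for {Taxon 1, Taxon 3, Taxon 9}.
Most parsimonious ingroup topology: (Taxon 7,((Taxon 9,Taxon 3),Taxon 1)).
The clade {Taxon 1, Taxon 3, Taxon 9} is supported by Trait 4: its derived state '-' occurs in exactly those taxa and in no other taxon (including the outgroup).

Trait 4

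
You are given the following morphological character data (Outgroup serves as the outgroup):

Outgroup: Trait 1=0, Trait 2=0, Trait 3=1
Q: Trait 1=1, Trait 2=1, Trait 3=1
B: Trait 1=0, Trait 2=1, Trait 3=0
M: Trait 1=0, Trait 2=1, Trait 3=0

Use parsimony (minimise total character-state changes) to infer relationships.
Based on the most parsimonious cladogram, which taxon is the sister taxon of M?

Character polarity is set by the outgroup: the derived state is whichever differs from the outgroup's state, so for Trait 3 the derived state is '0', and for the remaining characters it is '1'.
Trait 1 (derived state '1') is unique to Q (autapomorphy; uninformative for grouping).
All ingroup taxa share the derived state '1' for Trait 2; it defines the ingroup but does not resolve relationships within it.
Trait 3 (derived state '0') is shared by B and M — a synapomorphy uniting that clade.
Most parsimonious ingroup topology: (Q,(B,M)).
M and B form a cherry on this tree, so they are sister taxa.

B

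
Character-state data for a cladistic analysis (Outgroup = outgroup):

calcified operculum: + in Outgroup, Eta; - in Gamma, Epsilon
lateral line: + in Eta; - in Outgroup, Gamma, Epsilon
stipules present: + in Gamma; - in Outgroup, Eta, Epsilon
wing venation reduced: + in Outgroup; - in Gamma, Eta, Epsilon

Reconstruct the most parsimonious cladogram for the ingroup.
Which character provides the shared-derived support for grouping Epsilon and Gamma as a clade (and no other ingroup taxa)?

Character polarity is set by the outgroup: the derived state is whichever differs from the outgroup's state, so for calcified operculum, wing venation reduced the derived state is '-', and for the remaining characters it is '+'.
calcified operculum (derived state '-') is shared by Epsilon and Gamma — a synapomorphy uniting that clade.
lateral line (derived state '+') is unique to Eta (autapomorphy; uninformative for grouping).
stipules present: derived state '+' in Gamma only — an autapomorphy, so it tells us nothing about relationships among taxa.
wing venation reduced (derived state '-') is shared by all ingroup taxa — unites the whole ingroup.
Most parsimonious ingroup topology: ((Gamma,Epsilon),Eta).
The clade {Epsilon, Gamma} is supported by calcified operculum: its derived state '-' occurs in exactly those taxa and in no other taxon (including the outgroup).

calcified operculum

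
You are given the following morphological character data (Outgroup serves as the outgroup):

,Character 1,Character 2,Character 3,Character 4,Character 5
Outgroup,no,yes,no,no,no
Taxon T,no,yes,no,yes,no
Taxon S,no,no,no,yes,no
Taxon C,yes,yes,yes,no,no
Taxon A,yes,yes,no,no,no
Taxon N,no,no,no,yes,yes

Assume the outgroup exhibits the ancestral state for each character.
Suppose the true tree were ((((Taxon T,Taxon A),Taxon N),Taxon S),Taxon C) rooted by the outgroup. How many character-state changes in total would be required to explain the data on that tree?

Map each character onto ((((Taxon T,Taxon A),Taxon N),Taxon S),Taxon C) (rooted by Outgroup) and count the minimum state changes it requires (Fitch parsimony):
Character 1: 2; Character 2: 2; Character 3: 1; Character 4: 2; Character 5: 1.
Total tree length = 8.

8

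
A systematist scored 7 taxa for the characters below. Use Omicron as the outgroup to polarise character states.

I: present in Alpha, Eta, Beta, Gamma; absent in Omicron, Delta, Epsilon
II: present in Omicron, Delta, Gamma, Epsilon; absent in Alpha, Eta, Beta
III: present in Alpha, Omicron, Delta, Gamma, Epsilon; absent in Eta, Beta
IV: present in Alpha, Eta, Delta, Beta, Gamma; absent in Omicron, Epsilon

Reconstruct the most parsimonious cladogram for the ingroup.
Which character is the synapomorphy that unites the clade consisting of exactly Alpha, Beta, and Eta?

Character polarity is set by the outgroup: the derived state is whichever differs from the outgroup's state, so for II, III the derived state is 'absent', and for the remaining characters it is 'present'.
I (derived state 'present') is shared by Alpha, Beta, Eta, and Gamma — a synapomorphy uniting that clade.
II (derived state 'absent') is shared by Alpha, Beta, and Eta — a synapomorphy uniting that clade.
III: derived state 'absent' in Beta and Eta only — synapomorphy for {Beta, Eta}.
IV: derived state 'present' in Alpha, Beta, Delta, Eta, and Gamma only — synapomorphy for {Alpha, Beta, Delta, Eta, Gamma}.
Most parsimonious ingroup topology: ((((Alpha,(Beta,Eta)),Gamma),Delta),Epsilon).
The clade {Alpha, Beta, Eta} is supported by II: its derived state 'absent' occurs in exactly those taxa and in no other taxon (including the outgroup).

II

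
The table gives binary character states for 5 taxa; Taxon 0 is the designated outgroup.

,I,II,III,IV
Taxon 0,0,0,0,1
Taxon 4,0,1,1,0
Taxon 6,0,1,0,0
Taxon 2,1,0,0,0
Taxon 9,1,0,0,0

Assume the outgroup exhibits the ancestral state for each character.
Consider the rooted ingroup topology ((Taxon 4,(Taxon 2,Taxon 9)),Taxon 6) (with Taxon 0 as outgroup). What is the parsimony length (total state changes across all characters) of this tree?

Map each character onto ((Taxon 4,(Taxon 2,Taxon 9)),Taxon 6) (rooted by Taxon 0) and count the minimum state changes it requires (Fitch parsimony):
I: 1; II: 2; III: 1; IV: 1.
Total tree length = 5.

5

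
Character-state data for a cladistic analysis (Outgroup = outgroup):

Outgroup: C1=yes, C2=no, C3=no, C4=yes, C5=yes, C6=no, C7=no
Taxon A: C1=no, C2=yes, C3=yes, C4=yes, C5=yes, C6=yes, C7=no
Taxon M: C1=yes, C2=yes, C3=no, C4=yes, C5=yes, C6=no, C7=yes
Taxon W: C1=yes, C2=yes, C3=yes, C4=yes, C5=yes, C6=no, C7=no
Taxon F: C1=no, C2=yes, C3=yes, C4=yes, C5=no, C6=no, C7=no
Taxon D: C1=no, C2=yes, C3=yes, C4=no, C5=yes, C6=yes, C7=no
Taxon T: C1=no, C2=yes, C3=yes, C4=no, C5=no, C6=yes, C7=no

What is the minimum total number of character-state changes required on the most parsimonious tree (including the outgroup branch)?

Character polarity is set by the outgroup: the derived state is whichever differs from the outgroup's state, so for C1, C4, C5 the derived state is 'no', and for the remaining characters it is 'yes'.
C1 (derived state 'no') is shared by Taxon A, Taxon D, Taxon F, and Taxon T — a synapomorphy uniting that clade.
C2 (derived state 'yes') is shared by all ingroup taxa — unites the whole ingroup.
C3: derived state 'yes' in Taxon A, Taxon D, Taxon F, Taxon T, and Taxon W only — synapomorphy for {Taxon A, Taxon D, Taxon F, Taxon T, Taxon W}.
C4: derived state 'no' in Taxon D and Taxon T only — synapomorphy for {Taxon D, Taxon T}.
C5 (state 'no') occurs in Taxon F and Taxon T but conflicts with the nesting implied by the other characters — most parsimoniously interpreted as homoplasy.
Only Taxon A, Taxon D, and Taxon T show the derived state 'yes' for C6, supporting them as a clade.
C7: derived state 'yes' in Taxon M only — an autapomorphy, so it tells us nothing about relationships among taxa.
Most parsimonious ingroup topology: ((((Taxon A,(Taxon D,Taxon T)),Taxon F),Taxon W),Taxon M).
Changes per character on this tree: C1: 1; C2: 1; C3: 1; C4: 1; C5: 2; C6: 1; C7: 1.
Total = 8.

8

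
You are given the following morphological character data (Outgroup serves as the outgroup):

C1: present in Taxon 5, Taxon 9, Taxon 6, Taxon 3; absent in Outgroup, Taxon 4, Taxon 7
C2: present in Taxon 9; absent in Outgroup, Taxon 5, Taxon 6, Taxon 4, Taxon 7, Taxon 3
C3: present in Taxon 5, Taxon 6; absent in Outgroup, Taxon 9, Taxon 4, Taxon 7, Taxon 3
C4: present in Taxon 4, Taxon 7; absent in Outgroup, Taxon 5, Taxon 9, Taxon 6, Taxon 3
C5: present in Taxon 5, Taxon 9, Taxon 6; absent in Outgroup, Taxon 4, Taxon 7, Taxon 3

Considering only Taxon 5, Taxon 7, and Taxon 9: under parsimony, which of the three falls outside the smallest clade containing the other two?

Taxon 7

The outgroup has state 'absent' for every character, so 'present' is the derived state throughout.
C1: derived state 'present' in Taxon 3, Taxon 5, Taxon 6, and Taxon 9 only — synapomorphy for {Taxon 3, Taxon 5, Taxon 6, Taxon 9}.
C2 (derived state 'present') is unique to Taxon 9 (autapomorphy; uninformative for grouping).
C3 (derived state 'present') is shared by Taxon 5 and Taxon 6 — a synapomorphy uniting that clade.
C4 (derived state 'present') is shared by Taxon 4 and Taxon 7 — a synapomorphy uniting that clade.
Only Taxon 5, Taxon 6, and Taxon 9 show the derived state 'present' for C5, supporting them as a clade.
Most parsimonious ingroup topology: ((((Taxon 5,Taxon 6),Taxon 9),Taxon 3),(Taxon 4,Taxon 7)).
Taxon 9 and Taxon 5 share a more recent common ancestor with each other than either does with Taxon 7, so Taxon 7 is the least closely related of the three.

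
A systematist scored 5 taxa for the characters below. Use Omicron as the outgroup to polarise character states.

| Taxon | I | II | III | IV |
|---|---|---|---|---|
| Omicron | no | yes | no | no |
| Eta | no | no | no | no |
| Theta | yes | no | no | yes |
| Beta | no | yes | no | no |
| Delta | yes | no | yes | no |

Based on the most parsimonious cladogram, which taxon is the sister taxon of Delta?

Character polarity is set by the outgroup: the derived state is whichever differs from the outgroup's state, so for II the derived state is 'no', and for the remaining characters it is 'yes'.
I (derived state 'yes') is shared by Delta and Theta — a synapomorphy uniting that clade.
II (derived state 'no') is shared by Delta, Eta, and Theta — a synapomorphy uniting that clade.
III: derived state 'yes' in Delta only — an autapomorphy, so it tells us nothing about relationships among taxa.
IV: derived state 'yes' in Theta only — an autapomorphy, so it tells us nothing about relationships among taxa.
Most parsimonious ingroup topology: ((Eta,(Theta,Delta)),Beta).
Delta and Theta form a cherry on this tree, so they are sister taxa.

Theta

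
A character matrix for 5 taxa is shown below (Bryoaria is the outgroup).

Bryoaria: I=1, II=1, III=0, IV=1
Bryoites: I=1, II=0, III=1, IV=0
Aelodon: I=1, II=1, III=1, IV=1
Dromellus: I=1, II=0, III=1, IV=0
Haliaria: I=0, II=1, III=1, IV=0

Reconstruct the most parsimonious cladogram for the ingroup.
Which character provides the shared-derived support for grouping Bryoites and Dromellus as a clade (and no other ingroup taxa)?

Character polarity is set by the outgroup: the derived state is whichever differs from the outgroup's state, so for I, II, IV the derived state is '0', and for the remaining characters it is '1'.
I (derived state '0') is unique to Haliaria (autapomorphy; uninformative for grouping).
II (derived state '0') is shared by Bryoites and Dromellus — a synapomorphy uniting that clade.
III (derived state '1') is shared by all ingroup taxa — unites the whole ingroup.
IV (derived state '0') is shared by Bryoites, Dromellus, and Haliaria — a synapomorphy uniting that clade.
Most parsimonious ingroup topology: (((Bryoites,Dromellus),Haliaria),Aelodon).
The clade {Bryoites, Dromellus} is supported by II: its derived state '0' occurs in exactly those taxa and in no other taxon (including the outgroup).

II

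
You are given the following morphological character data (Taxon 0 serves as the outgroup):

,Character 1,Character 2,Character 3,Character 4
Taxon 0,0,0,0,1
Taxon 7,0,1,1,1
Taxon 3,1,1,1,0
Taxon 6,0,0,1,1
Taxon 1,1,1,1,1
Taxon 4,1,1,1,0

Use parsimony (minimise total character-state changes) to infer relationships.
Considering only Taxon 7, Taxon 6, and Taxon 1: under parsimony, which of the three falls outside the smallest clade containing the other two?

Character polarity is set by the outgroup: the derived state is whichever differs from the outgroup's state, so for Character 4 the derived state is '0', and for the remaining characters it is '1'.
Character 1: derived state '1' in Taxon 1, Taxon 3, and Taxon 4 only — synapomorphy for {Taxon 1, Taxon 3, Taxon 4}.
Character 2 (derived state '1') is shared by Taxon 1, Taxon 3, Taxon 4, and Taxon 7 — a synapomorphy uniting that clade.
Character 3 (derived state '1') is shared by all ingroup taxa — unites the whole ingroup.
Only Taxon 3 and Taxon 4 show the derived state '0' for Character 4, supporting them as a clade.
Most parsimonious ingroup topology: ((Taxon 7,((Taxon 3,Taxon 4),Taxon 1)),Taxon 6).
Taxon 7 and Taxon 1 share a more recent common ancestor with each other than either does with Taxon 6, so Taxon 6 is the least closely related of the three.

Taxon 6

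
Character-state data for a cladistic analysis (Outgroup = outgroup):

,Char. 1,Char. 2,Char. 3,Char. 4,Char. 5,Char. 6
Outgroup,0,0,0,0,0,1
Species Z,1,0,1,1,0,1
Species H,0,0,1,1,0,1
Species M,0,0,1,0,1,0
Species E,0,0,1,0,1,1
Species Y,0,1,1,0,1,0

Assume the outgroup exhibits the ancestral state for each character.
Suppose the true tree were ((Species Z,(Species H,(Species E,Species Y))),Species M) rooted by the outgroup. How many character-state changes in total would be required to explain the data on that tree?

Map each character onto ((Species Z,(Species H,(Species E,Species Y))),Species M) (rooted by Outgroup) and count the minimum state changes it requires (Fitch parsimony):
Char. 1: 1; Char. 2: 1; Char. 3: 1; Char. 4: 2; Char. 5: 2; Char. 6: 2.
Total tree length = 9.

9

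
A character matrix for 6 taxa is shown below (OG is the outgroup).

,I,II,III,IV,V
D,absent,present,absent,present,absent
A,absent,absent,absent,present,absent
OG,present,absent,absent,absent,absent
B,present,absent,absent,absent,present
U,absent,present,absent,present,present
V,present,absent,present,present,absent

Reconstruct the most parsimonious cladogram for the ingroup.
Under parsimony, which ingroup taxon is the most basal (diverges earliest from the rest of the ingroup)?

B

Character polarity is set by the outgroup: the derived state is whichever differs from the outgroup's state, so for I the derived state is 'absent', and for the remaining characters it is 'present'.
Only A, D, and U show the derived state 'absent' for I, supporting them as a clade.
II: derived state 'present' in D and U only — synapomorphy for {D, U}.
III (derived state 'present') is unique to V (autapomorphy; uninformative for grouping).
Only A, D, U, and V show the derived state 'present' for IV, supporting them as a clade.
V (state 'present') occurs in B and U but conflicts with the nesting implied by the other characters — most parsimoniously interpreted as homoplasy.
Most parsimonious ingroup topology: ((((D,U),A),V),B).
B is sister to the clade containing all other ingroup taxa, so it is the earliest-diverging (most basal) ingroup lineage.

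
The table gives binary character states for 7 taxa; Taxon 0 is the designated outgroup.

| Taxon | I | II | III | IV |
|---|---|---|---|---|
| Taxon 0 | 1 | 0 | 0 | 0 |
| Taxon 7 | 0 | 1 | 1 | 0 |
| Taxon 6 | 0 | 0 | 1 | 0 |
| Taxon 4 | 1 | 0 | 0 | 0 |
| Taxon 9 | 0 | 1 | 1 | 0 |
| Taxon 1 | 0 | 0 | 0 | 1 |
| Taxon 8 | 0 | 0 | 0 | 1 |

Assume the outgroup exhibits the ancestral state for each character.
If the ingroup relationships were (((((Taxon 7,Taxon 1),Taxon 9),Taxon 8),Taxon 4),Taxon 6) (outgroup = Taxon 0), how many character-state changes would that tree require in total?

9

Map each character onto (((((Taxon 7,Taxon 1),Taxon 9),Taxon 8),Taxon 4),Taxon 6) (rooted by Taxon 0) and count the minimum state changes it requires (Fitch parsimony):
I: 2; II: 2; III: 3; IV: 2.
Total tree length = 9.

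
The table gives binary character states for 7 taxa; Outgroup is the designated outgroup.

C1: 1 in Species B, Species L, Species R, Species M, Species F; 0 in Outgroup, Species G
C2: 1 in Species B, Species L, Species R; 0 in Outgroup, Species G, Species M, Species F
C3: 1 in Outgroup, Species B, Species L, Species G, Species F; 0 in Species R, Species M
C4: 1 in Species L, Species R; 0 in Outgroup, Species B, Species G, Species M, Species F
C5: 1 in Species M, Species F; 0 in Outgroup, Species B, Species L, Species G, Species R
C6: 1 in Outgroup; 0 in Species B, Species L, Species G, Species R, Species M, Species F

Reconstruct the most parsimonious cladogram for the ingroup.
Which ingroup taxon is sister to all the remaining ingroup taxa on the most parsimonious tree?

Species G

Character polarity is set by the outgroup: the derived state is whichever differs from the outgroup's state, so for C3, C6 the derived state is '0', and for the remaining characters it is '1'.
C1 (derived state '1') is shared by Species B, Species F, Species L, Species M, and Species R — a synapomorphy uniting that clade.
C2: derived state '1' in Species B, Species L, and Species R only — synapomorphy for {Species B, Species L, Species R}.
C3 groups Species M and Species R, which is incompatible with the clades supported by the remaining characters; treating it as convergent (homoplasy) costs fewer steps than any alternative tree.
C4 (derived state '1') is shared by Species L and Species R — a synapomorphy uniting that clade.
Only Species F and Species M show the derived state '1' for C5, supporting them as a clade.
All ingroup taxa share the derived state '0' for C6; it defines the ingroup but does not resolve relationships within it.
Most parsimonious ingroup topology: (((Species B,(Species L,Species R)),(Species M,Species F)),Species G).
Species G is sister to the clade containing all other ingroup taxa, so it is the earliest-diverging (most basal) ingroup lineage.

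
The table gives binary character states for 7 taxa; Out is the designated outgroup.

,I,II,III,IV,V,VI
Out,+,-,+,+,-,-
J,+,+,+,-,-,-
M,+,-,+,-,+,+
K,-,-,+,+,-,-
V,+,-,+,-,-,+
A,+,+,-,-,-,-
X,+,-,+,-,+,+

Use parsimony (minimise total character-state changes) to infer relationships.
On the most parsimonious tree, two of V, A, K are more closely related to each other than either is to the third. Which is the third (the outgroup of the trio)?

Character polarity is set by the outgroup: the derived state is whichever differs from the outgroup's state, so for I, III, IV the derived state is '-', and for the remaining characters it is '+'.
I (derived state '-') is unique to K (autapomorphy; uninformative for grouping).
Only A and J show the derived state '+' for II, supporting them as a clade.
III (derived state '-') is unique to A (autapomorphy; uninformative for grouping).
IV: derived state '-' in A, J, M, V, and X only — synapomorphy for {A, J, M, V, X}.
V (derived state '+') is shared by M and X — a synapomorphy uniting that clade.
VI (derived state '+') is shared by M, V, and X — a synapomorphy uniting that clade.
Most parsimonious ingroup topology: (((J,A),((M,X),V)),K).
V and A share a more recent common ancestor with each other than either does with K, so K is the least closely related of the three.

K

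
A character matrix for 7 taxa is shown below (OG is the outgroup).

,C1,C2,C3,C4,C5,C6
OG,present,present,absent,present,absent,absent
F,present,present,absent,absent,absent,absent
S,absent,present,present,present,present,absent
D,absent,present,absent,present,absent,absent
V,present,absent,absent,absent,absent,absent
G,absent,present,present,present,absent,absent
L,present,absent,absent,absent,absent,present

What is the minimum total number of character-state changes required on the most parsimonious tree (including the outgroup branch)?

6

Character polarity is set by the outgroup: the derived state is whichever differs from the outgroup's state, so for C1, C2, C4 the derived state is 'absent', and for the remaining characters it is 'present'.
Only D, G, and S show the derived state 'absent' for C1, supporting them as a clade.
Only L and V show the derived state 'absent' for C2, supporting them as a clade.
C3 (derived state 'present') is shared by G and S — a synapomorphy uniting that clade.
Only F, L, and V show the derived state 'absent' for C4, supporting them as a clade.
C5 (derived state 'present') is unique to S (autapomorphy; uninformative for grouping).
C6 (derived state 'present') is unique to L (autapomorphy; uninformative for grouping).
Most parsimonious ingroup topology: ((F,(V,L)),((S,G),D)).
Changes per character on this tree: C1: 1; C2: 1; C3: 1; C4: 1; C5: 1; C6: 1.
Total = 6.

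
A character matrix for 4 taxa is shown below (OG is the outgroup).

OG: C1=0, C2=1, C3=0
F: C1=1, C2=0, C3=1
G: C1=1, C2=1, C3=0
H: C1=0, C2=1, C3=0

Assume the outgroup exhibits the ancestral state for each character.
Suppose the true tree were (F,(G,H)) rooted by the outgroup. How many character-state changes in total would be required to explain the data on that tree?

4

Map each character onto (F,(G,H)) (rooted by OG) and count the minimum state changes it requires (Fitch parsimony):
C1: 2; C2: 1; C3: 1.
Total tree length = 4.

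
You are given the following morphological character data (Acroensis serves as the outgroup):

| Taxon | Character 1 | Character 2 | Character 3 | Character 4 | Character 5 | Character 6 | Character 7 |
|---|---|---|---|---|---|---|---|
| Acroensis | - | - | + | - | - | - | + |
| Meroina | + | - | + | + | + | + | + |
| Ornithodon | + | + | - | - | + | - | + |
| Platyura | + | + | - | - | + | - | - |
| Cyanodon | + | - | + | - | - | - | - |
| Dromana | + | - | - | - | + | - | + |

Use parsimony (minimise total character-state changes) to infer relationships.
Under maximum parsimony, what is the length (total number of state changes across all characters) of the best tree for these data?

8

Character polarity is set by the outgroup: the derived state is whichever differs from the outgroup's state, so for Character 3, Character 7 the derived state is '-', and for the remaining characters it is '+'.
Character 1 (derived state '+') is shared by all ingroup taxa — unites the whole ingroup.
Character 2: derived state '+' in Ornithodon and Platyura only — synapomorphy for {Ornithodon, Platyura}.
Character 3 (derived state '-') is shared by Dromana, Ornithodon, and Platyura — a synapomorphy uniting that clade.
Character 4 (derived state '+') is unique to Meroina (autapomorphy; uninformative for grouping).
Character 5: derived state '+' in Dromana, Meroina, Ornithodon, and Platyura only — synapomorphy for {Dromana, Meroina, Ornithodon, Platyura}.
Character 6 (derived state '+') is unique to Meroina (autapomorphy; uninformative for grouping).
Character 7 (state '-') occurs in Cyanodon and Platyura but conflicts with the nesting implied by the other characters — most parsimoniously interpreted as homoplasy.
Most parsimonious ingroup topology: ((Meroina,((Ornithodon,Platyura),Dromana)),Cyanodon).
Changes per character on this tree: Character 1: 1; Character 2: 1; Character 3: 1; Character 4: 1; Character 5: 1; Character 6: 1; Character 7: 2.
Total = 8.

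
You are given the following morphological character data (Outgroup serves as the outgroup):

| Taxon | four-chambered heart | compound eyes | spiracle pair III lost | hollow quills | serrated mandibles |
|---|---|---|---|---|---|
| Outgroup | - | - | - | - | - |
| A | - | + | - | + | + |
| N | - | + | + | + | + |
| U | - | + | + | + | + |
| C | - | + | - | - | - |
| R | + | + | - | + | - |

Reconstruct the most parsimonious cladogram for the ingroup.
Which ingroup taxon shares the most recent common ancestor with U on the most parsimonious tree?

The outgroup has state '-' for every character, so '+' is the derived state throughout.
four-chambered heart (derived state '+') is unique to R (autapomorphy; uninformative for grouping).
All ingroup taxa share the derived state '+' for compound eyes; it defines the ingroup but does not resolve relationships within it.
Only N and U show the derived state '+' for spiracle pair III lost, supporting them as a clade.
hollow quills: derived state '+' in A, N, R, and U only — synapomorphy for {A, N, R, U}.
Only A, N, and U show the derived state '+' for serrated mandibles, supporting them as a clade.
Most parsimonious ingroup topology: (((A,(N,U)),R),C).
U and N form a cherry on this tree, so they are sister taxa.

N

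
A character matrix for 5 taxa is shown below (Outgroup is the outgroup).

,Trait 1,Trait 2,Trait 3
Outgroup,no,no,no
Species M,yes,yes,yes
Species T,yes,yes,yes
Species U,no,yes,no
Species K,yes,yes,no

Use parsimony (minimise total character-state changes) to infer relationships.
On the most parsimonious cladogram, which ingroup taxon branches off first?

Species U

The outgroup has state 'no' for every character, so 'yes' is the derived state throughout.
Trait 1 (derived state 'yes') is shared by Species K, Species M, and Species T — a synapomorphy uniting that clade.
Trait 2 (derived state 'yes') is shared by all ingroup taxa — unites the whole ingroup.
Only Species M and Species T show the derived state 'yes' for Trait 3, supporting them as a clade.
Most parsimonious ingroup topology: (((Species M,Species T),Species K),Species U).
Species U is sister to the clade containing all other ingroup taxa, so it is the earliest-diverging (most basal) ingroup lineage.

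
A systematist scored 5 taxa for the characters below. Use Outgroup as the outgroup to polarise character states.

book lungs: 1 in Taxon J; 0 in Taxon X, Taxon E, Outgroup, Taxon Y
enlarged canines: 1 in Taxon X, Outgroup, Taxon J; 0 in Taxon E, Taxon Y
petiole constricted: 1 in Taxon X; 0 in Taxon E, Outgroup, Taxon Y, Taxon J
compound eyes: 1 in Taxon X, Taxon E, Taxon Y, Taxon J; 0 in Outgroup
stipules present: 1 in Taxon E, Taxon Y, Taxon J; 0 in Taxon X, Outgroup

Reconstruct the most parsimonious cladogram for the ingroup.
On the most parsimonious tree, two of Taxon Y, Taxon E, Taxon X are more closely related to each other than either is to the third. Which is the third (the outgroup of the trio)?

Character polarity is set by the outgroup: the derived state is whichever differs from the outgroup's state, so for enlarged canines the derived state is '0', and for the remaining characters it is '1'.
book lungs: derived state '1' in Taxon J only — an autapomorphy, so it tells us nothing about relationships among taxa.
enlarged canines (derived state '0') is shared by Taxon E and Taxon Y — a synapomorphy uniting that clade.
petiole constricted: derived state '1' in Taxon X only — an autapomorphy, so it tells us nothing about relationships among taxa.
All ingroup taxa share the derived state '1' for compound eyes; it defines the ingroup but does not resolve relationships within it.
stipules present: derived state '1' in Taxon E, Taxon J, and Taxon Y only — synapomorphy for {Taxon E, Taxon J, Taxon Y}.
Most parsimonious ingroup topology: (((Taxon E,Taxon Y),Taxon J),Taxon X).
Taxon E and Taxon Y share a more recent common ancestor with each other than either does with Taxon X, so Taxon X is the least closely related of the three.

Taxon X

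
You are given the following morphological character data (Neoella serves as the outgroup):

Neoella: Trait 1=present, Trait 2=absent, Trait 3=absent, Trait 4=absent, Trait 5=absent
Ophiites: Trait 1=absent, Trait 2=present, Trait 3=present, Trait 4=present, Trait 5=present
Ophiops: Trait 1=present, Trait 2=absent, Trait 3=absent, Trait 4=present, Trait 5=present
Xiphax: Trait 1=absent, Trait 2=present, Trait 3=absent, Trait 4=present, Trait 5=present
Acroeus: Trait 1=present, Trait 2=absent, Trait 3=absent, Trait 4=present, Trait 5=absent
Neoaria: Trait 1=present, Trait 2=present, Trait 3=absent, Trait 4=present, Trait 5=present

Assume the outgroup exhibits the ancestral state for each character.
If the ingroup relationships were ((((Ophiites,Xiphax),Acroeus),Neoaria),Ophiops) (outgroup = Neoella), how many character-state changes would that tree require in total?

Map each character onto ((((Ophiites,Xiphax),Acroeus),Neoaria),Ophiops) (rooted by Neoella) and count the minimum state changes it requires (Fitch parsimony):
Trait 1: 1; Trait 2: 2; Trait 3: 1; Trait 4: 1; Trait 5: 2.
Total tree length = 7.

7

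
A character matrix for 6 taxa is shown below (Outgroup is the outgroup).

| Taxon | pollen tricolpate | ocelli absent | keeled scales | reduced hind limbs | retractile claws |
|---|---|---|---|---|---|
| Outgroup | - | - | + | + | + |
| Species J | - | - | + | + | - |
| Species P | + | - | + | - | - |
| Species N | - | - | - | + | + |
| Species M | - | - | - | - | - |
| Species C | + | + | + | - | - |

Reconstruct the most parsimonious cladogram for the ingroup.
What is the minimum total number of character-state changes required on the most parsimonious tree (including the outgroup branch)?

Character polarity is set by the outgroup: the derived state is whichever differs from the outgroup's state, so for keeled scales, reduced hind limbs, retractile claws the derived state is '-', and for the remaining characters it is '+'.
pollen tricolpate: derived state '+' in Species C and Species P only — synapomorphy for {Species C, Species P}.
ocelli absent: derived state '+' in Species C only — an autapomorphy, so it tells us nothing about relationships among taxa.
keeled scales groups Species M and Species N, which is incompatible with the clades supported by the remaining characters; treating it as convergent (homoplasy) costs fewer steps than any alternative tree.
reduced hind limbs: derived state '-' in Species C, Species M, and Species P only — synapomorphy for {Species C, Species M, Species P}.
retractile claws: derived state '-' in Species C, Species J, Species M, and Species P only — synapomorphy for {Species C, Species J, Species M, Species P}.
Most parsimonious ingroup topology: ((Species J,((Species P,Species C),Species M)),Species N).
Changes per character on this tree: pollen tricolpate: 1; ocelli absent: 1; keeled scales: 2; reduced hind limbs: 1; retractile claws: 1.
Total = 6.

6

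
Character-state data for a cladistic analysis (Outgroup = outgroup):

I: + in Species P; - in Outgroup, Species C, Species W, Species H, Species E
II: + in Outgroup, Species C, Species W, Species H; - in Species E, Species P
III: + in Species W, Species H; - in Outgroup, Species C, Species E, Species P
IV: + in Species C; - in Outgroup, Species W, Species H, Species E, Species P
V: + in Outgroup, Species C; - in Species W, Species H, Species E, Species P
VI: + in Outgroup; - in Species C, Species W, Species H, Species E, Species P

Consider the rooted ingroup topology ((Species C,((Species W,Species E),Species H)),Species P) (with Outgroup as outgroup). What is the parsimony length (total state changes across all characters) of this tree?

9

Map each character onto ((Species C,((Species W,Species E),Species H)),Species P) (rooted by Outgroup) and count the minimum state changes it requires (Fitch parsimony):
I: 1; II: 2; III: 2; IV: 1; V: 2; VI: 1.
Total tree length = 9.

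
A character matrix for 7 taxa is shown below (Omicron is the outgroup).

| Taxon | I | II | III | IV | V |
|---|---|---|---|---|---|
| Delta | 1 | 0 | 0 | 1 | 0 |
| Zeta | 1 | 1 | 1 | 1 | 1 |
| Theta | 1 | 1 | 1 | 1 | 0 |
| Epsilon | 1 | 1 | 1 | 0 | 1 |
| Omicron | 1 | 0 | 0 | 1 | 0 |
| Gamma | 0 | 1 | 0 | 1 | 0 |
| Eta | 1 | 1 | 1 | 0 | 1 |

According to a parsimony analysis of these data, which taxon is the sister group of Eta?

Character polarity is set by the outgroup: the derived state is whichever differs from the outgroup's state, so for I, IV the derived state is '0', and for the remaining characters it is '1'.
I: derived state '0' in Gamma only — an autapomorphy, so it tells us nothing about relationships among taxa.
Only Epsilon, Eta, Gamma, Theta, and Zeta show the derived state '1' for II, supporting them as a clade.
Only Epsilon, Eta, Theta, and Zeta show the derived state '1' for III, supporting them as a clade.
Only Epsilon and Eta show the derived state '0' for IV, supporting them as a clade.
V: derived state '1' in Epsilon, Eta, and Zeta only — synapomorphy for {Epsilon, Eta, Zeta}.
Most parsimonious ingroup topology: ((Gamma,((Zeta,(Epsilon,Eta)),Theta)),Delta).
Eta and Epsilon form a cherry on this tree, so they are sister taxa.

Epsilon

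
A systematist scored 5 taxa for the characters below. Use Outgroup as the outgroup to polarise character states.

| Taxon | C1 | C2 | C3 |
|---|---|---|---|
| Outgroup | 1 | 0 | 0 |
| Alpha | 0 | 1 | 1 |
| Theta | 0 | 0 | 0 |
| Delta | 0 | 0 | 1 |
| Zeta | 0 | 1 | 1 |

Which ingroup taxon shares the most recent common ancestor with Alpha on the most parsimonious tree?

Zeta

Character polarity is set by the outgroup: the derived state is whichever differs from the outgroup's state, so for C1 the derived state is '0', and for the remaining characters it is '1'.
C1 (derived state '0') is shared by all ingroup taxa — unites the whole ingroup.
C2: derived state '1' in Alpha and Zeta only — synapomorphy for {Alpha, Zeta}.
Only Alpha, Delta, and Zeta show the derived state '1' for C3, supporting them as a clade.
Most parsimonious ingroup topology: (((Alpha,Zeta),Delta),Theta).
Alpha and Zeta form a cherry on this tree, so they are sister taxa.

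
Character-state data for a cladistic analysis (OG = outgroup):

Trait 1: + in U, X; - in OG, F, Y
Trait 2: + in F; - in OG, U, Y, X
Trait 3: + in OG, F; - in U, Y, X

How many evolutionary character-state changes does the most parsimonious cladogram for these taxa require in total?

3

Character polarity is set by the outgroup: the derived state is whichever differs from the outgroup's state, so for Trait 3 the derived state is '-', and for the remaining characters it is '+'.
Trait 1: derived state '+' in U and X only — synapomorphy for {U, X}.
Trait 2: derived state '+' in F only — an autapomorphy, so it tells us nothing about relationships among taxa.
Only U, X, and Y show the derived state '-' for Trait 3, supporting them as a clade.
Most parsimonious ingroup topology: (((U,X),Y),F).
Changes per character on this tree: Trait 1: 1; Trait 2: 1; Trait 3: 1.
Total = 3.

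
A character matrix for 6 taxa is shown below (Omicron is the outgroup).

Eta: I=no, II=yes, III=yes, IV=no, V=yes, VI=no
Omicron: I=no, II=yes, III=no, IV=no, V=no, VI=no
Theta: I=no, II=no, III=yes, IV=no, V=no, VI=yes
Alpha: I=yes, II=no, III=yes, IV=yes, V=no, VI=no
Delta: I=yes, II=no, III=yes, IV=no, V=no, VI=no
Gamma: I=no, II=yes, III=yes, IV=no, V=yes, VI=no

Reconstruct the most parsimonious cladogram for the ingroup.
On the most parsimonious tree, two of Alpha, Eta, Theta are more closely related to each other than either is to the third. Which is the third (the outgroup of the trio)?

Eta

Character polarity is set by the outgroup: the derived state is whichever differs from the outgroup's state, so for II the derived state is 'no', and for the remaining characters it is 'yes'.
I (derived state 'yes') is shared by Alpha and Delta — a synapomorphy uniting that clade.
Only Alpha, Delta, and Theta show the derived state 'no' for II, supporting them as a clade.
III (derived state 'yes') is shared by all ingroup taxa — unites the whole ingroup.
IV: derived state 'yes' in Alpha only — an autapomorphy, so it tells us nothing about relationships among taxa.
V (derived state 'yes') is shared by Eta and Gamma — a synapomorphy uniting that clade.
VI: derived state 'yes' in Theta only — an autapomorphy, so it tells us nothing about relationships among taxa.
Most parsimonious ingroup topology: (((Alpha,Delta),Theta),(Eta,Gamma)).
Theta and Alpha share a more recent common ancestor with each other than either does with Eta, so Eta is the least closely related of the three.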